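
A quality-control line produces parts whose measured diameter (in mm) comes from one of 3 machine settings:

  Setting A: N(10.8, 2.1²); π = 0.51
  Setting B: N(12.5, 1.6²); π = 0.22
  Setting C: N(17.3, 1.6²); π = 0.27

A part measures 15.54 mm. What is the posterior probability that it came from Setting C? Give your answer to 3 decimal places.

0.689

By Bayes' theorem, P(k | x) = w_k f_k(x) / Σ_j w_j f_j(x).
Normal densities:
  p_A = 0.0148728
  p_B = 0.0410099
  p_C = 0.136158
Weight by the priors:
  w_A·p_A = 0.51 × 0.0148728 = 0.00758512
  w_B·p_B = 0.22 × 0.0410099 = 0.00902217
  w_C·p_C = 0.27 × 0.136158 = 0.0367626
Evidence: 0.00758512 + 0.00902217 + 0.0367626 = 0.0533698
So the posterior for Setting C is 0.0367626 / 0.0533698 ≈ 0.689.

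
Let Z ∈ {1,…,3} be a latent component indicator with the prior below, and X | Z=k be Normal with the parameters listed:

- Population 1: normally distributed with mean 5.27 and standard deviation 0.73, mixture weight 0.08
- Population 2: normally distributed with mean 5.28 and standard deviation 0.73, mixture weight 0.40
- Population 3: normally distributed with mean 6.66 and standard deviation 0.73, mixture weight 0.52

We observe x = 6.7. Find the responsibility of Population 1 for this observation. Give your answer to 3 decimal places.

0.020

Apply Bayes' rule: the posterior for each component is proportional to its prior times its likelihood at x.
Component likelihoods at x = 6.7:
  p_1 = 0.0802282
  p_2 = 0.0824025
  p_3 = 0.545676
Weight by the priors:
  w_1·p_1 = 0.08 × 0.0802282 = 0.00641825
  w_2·p_2 = 0.40 × 0.0824025 = 0.032961
  w_3·p_3 = 0.52 × 0.545676 = 0.283752
Evidence: 0.00641825 + 0.032961 + 0.283752 = 0.323131
So the posterior for Population 1 is 0.00641825 / 0.323131 ≈ 0.020.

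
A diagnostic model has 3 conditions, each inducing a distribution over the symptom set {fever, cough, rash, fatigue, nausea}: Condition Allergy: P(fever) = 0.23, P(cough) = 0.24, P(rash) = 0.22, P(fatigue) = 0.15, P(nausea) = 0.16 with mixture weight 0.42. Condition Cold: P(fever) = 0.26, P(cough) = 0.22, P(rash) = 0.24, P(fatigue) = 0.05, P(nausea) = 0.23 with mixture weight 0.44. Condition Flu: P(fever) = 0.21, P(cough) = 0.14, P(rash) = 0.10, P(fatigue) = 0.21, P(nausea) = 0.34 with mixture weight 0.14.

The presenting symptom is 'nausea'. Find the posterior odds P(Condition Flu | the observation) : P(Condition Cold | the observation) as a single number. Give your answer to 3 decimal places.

Only the two components matter; the odds are (P(Z=i) f_i(x)) / (P(Z=j) f_j(x)).
Component likelihoods at x = 'nausea':
  f_Allergy = P(nausea | comp) = 0.16
  f_Cold = P(nausea | comp) = 0.23
  f_Flu = P(nausea | comp) = 0.34
Posterior odds = (P(Z=Flu)·f_Flu) / (P(Z=Cold)·f_Cold) = (0.14·0.34) / (0.44·0.23) = 0.0476 / 0.1012 ≈ 0.470

0.470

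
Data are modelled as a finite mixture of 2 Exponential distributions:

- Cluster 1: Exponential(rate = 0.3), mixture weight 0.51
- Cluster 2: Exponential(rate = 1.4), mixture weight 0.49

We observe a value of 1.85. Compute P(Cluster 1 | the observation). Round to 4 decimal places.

P(component k | x) = π_k·f_k(x) / marginal(x), where marginal(x) = Σ_j π_j·f_j(x).
Exponential densities:
  p_1 = 0.3·e^(−0.3·1.85) = 0.3·e^(−0.5550) = 0.172222
  p_2 = 1.4·e^(−1.4·1.85) = 1.4·e^(−2.5900) = 0.105028
Weight by the priors:
  π_1·p_1 = 0.51 × 0.172222 = 0.0878331
  π_2·p_2 = 0.49 × 0.105028 = 0.0514637
Marginal: 0.0878331 + 0.0514637 = 0.139297
So the posterior for Cluster 1 is 0.0878331 / 0.139297 ≈ 0.6305.

0.6305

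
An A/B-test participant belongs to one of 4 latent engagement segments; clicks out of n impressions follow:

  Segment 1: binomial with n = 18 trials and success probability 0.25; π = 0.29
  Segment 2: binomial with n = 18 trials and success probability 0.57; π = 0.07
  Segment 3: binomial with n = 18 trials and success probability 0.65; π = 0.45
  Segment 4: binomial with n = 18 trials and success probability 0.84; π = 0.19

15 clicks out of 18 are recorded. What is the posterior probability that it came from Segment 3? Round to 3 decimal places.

By Bayes' theorem, P(k | x) = π_k f_k(x) / Σ_j π_j f_j(x).
Binomial probabilities:
  p_1 = C(18,15)·0.25^15·0.75^3 = 816·9.31323e-10·0.421875 = 3.20608e-07
  p_2 = C(18,15)·0.57^15·0.43^3 = 816·0.000217833·0.079507 = 0.0141325
  p_3 = C(18,15)·0.65^15·0.35^3 = 816·0.00156207·0.042875 = 0.0546506
  p_4 = C(18,15)·0.84^15·0.16^3 = 816·0.0731458·0.004096 = 0.244478
Multiply by the mixture weights:
  π_1·p_1 = 0.29 × 3.20608e-07 = 9.29763e-08
  π_2·p_2 = 0.07 × 0.0141325 = 0.000989274
  π_3·p_3 = 0.45 × 0.0546506 = 0.0245928
  π_4·p_4 = 0.19 × 0.244478 = 0.0464508
Normaliser: 9.29763e-08 + 0.000989274 + 0.0245928 + 0.0464508 = 0.0720329
Responsibility of Segment 3: 0.0245928 / 0.0720329 ≈ 0.341

0.341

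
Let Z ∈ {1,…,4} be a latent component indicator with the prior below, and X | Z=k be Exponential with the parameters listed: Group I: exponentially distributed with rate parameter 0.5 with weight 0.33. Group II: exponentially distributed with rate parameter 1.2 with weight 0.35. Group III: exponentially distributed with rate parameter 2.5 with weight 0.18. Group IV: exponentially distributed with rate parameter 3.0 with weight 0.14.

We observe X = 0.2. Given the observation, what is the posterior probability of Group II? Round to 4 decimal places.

0.3361

By Bayes' theorem, P(k | x) = w_k f_k(x) / Σ_j w_j f_j(x).
Component likelihoods at x = 0.2:
  p_I = 0.5·e^(−0.5·0.2) = 0.5·e^(−0.1000) = 0.452419
  p_II = 1.2·e^(−1.2·0.2) = 1.2·e^(−0.2400) = 0.943953
  p_III = 2.5·e^(−2.5·0.2) = 2.5·e^(−0.5000) = 1.51633
  p_IV = 3.0·e^(−3.0·0.2) = 3.0·e^(−0.6000) = 1.64643
Unnormalised posteriors:
  w_I·p_I = 0.33 × 0.452419 = 0.149298
  w_II·p_II = 0.35 × 0.943953 = 0.330384
  w_III·p_III = 0.18 × 1.51633 = 0.272939
  w_IV·p_IV = 0.14 × 1.64643 = 0.230501
Normaliser: 0.149298 + 0.330384 + 0.272939 + 0.230501 = 0.983122
P(Group II | 0.2) = 0.330384 / 0.983122 ≈ 0.3361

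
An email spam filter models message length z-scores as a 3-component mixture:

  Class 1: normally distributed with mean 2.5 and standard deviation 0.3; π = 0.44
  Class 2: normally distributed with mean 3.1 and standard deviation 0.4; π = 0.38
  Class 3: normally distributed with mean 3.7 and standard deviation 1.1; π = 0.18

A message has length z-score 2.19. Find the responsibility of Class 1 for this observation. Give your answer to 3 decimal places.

The responsibility of component k is π_k f_k(x) divided by Σ_j π_j f_j(x).
Component likelihoods at x = 2.19:
  p_1 = 0.779693
  p_2 = 0.0749855
  p_3 = 0.141361
Unnormalised posteriors:
  π_1·p_1 = 0.44 × 0.779693 = 0.343065
  π_2·p_2 = 0.38 × 0.0749855 = 0.0284945
  π_3·p_3 = 0.18 × 0.141361 = 0.025445
Normaliser: 0.343065 + 0.0284945 + 0.025445 = 0.397005
P(Class 1 | data) ≈ 0.864

0.864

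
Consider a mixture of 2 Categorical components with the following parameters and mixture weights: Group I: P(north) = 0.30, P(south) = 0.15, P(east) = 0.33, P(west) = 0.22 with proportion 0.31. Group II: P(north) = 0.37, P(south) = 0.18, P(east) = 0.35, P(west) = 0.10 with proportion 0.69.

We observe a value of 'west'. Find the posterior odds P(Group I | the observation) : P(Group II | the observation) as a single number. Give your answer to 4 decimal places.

Since P(k|x) ∝ w_k f_k(x), the posterior odds are w_i f_i(x) / (w_j f_j(x)).
Categorical probabilities:
  L_I = 0.22
  L_II = 0.1
Odds = (0.31/0.69) × (0.22/0.1) = 0.449275 × 2.2 ≈ 0.9884

0.9884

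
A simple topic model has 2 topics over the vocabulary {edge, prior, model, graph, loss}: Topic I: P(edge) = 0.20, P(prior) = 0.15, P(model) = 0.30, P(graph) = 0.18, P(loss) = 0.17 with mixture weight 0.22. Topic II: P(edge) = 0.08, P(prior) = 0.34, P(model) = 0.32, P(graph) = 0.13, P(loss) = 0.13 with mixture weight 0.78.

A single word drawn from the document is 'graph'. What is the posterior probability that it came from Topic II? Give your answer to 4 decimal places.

0.7191

The responsibility of component k is P(Z=k) f_k(x) divided by Σ_j P(Z=j) f_j(x).
Component likelihoods at x = 'graph':
  L_I = P(graph | comp) = 0.18
  L_II = P(graph | comp) = 0.13
Multiply by the mixture weights:
  P(Z=I)·L_I = 0.22 × 0.18 = 0.0396
  P(Z=II)·L_II = 0.78 × 0.13 = 0.1014
Denominator: 0.0396 + 0.1014 = 0.141
Responsibility of Topic II: 0.1014 / 0.141 ≈ 0.7191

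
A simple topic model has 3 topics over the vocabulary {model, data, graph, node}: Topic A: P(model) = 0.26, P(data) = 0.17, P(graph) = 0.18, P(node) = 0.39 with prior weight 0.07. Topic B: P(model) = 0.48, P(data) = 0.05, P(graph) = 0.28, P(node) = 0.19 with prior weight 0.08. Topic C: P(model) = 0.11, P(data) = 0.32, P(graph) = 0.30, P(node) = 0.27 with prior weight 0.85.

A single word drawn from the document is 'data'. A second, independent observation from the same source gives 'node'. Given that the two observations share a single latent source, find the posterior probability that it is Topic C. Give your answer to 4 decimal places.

0.9315

Apply Bayes' rule: the posterior for each component is proportional to its prior times its likelihood at x.
Since both observations come from the same component, the likelihood for component k is f_k(x₁)·f_k(x₂).
  L_A = [P(data | comp) = 0.17] × [0.39] = 0.0663
  L_B = [P(data | comp) = 0.05] × [0.19] = 0.0095
  L_C = [P(data | comp) = 0.32] × [0.27] = 0.0864
Prior × likelihood for each component:
  π_A·L_A = 0.07 × 0.0663 = 0.004641
  π_B·L_B = 0.08 × 0.0095 = 0.00076
  π_C·L_C = 0.85 × 0.0864 = 0.07344
Denominator: 0.004641 + 0.00076 + 0.07344 = 0.078841
Responsibility of Topic C: 0.07344 / 0.078841 ≈ 0.9315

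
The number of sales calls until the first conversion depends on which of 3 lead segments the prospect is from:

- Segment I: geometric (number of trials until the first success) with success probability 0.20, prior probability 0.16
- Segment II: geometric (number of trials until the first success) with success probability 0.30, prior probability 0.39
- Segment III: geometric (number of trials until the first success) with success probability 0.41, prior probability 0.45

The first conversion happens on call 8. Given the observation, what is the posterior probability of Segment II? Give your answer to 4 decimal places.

Posterior ∝ prior × likelihood, so P(k | x) ∝ π_k f_k(x); normalise over all components.
Geometric probabilities:
  f_I = 0.20·(1−0.20)^7 = 0.20·0.209715 = 0.041943
  f_II = 0.30·(1−0.30)^7 = 0.30·0.0823543 = 0.0247063
  f_III = 0.41·(1−0.41)^7 = 0.41·0.0248865 = 0.0102035
Prior × likelihood for each component:
  π_I·f_I = 0.16 × 0.041943 = 0.00671089
  π_II·f_II = 0.39 × 0.0247063 = 0.00963545
  π_III·f_III = 0.45 × 0.0102035 = 0.00459156
Evidence: 0.00671089 + 0.00963545 + 0.00459156 = 0.0209379
P(Segment II | 8) ≈ 0.4602

0.4602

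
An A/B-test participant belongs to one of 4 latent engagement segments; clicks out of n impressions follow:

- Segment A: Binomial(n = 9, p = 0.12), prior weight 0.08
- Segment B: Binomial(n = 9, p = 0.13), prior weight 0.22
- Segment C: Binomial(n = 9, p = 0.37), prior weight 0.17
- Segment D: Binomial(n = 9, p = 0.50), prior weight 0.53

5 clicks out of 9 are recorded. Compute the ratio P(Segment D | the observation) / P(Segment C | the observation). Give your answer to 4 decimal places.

5.5742

The posterior odds equal the prior odds times the likelihood ratio: (w_i/w_j)·(f_i(x)/f_j(x)).
Binomial probabilities:
  p_A = C(9,5)·0.12^5·0.88^4 = 126·2.48832e-05·0.599695 = 0.00188021
  p_B = C(9,5)·0.13^5·0.87^4 = 126·3.71293e-05·0.572898 = 0.00268018
  p_C = C(9,5)·0.37^5·0.63^4 = 126·0.0069344·0.15753 = 0.137639
  p_D = C(9,5)·0.50^5·0.50^4 = 126·0.03125·0.0625 = 0.246094
0.13043 / 0.0233986 ≈ 5.5742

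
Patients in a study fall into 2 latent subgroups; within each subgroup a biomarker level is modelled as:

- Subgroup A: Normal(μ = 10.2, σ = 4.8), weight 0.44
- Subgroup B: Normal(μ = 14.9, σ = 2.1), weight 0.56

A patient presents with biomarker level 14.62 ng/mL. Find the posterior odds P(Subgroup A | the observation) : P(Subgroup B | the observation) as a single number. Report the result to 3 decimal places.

The posterior odds equal the prior odds times the likelihood ratio: (π_i/π_j)·(f_i(x)/f_j(x)).
Component likelihoods at x = 14.62 ng/mL:
  L_A = (1/(4.8·√(2π)))·exp(−(14.62−10.2)²/(2·4.8²)) = 0.083113·exp(-0.42397) = 0.0543929
  L_B = (1/(2.1·√(2π)))·exp(−(14.62−14.9)²/(2·2.1²)) = 0.189973·exp(-0.00889) = 0.188291
0.0239329 / 0.105443 ≈ 0.227

0.227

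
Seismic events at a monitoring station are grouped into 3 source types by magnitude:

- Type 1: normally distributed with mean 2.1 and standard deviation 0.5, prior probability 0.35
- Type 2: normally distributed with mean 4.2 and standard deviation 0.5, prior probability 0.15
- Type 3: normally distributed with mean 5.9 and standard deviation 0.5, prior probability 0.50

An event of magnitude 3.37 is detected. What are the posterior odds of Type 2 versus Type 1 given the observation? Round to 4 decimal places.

Posterior odds = (w_i f_i(x)) / (w_j f_j(x)); the normalising sum cancels.
Component likelihoods at x = 3.37:
  L_1 = 0.0316952
  L_2 = 0.201173
  L_3 = 2.19882e-06
0.0301759 / 0.0110933 ≈ 2.7202

2.7202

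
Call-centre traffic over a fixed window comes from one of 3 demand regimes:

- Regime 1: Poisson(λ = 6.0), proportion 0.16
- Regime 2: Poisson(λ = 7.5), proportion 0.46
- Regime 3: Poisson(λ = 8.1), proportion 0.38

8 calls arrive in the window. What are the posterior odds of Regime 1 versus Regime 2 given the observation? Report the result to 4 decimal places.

Only the two components matter; the odds are (w_i f_i(x)) / (w_j f_j(x)).
Evaluate each component's likelihood at the observed value:
  f_1 = 0.103258
  f_2 = 0.137329
  f_3 = 0.1395
Posterior odds = (w_1·f_1) / (w_2·f_2) = (0.16·0.103258) / (0.46·0.137329) = 0.0165212 / 0.0631712 ≈ 0.2615

0.2615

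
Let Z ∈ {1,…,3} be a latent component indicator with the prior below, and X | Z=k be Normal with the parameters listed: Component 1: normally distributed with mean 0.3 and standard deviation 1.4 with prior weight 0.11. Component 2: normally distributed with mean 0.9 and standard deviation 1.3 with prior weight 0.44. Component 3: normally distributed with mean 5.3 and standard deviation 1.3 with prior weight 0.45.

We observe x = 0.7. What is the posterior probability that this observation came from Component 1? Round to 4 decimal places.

Posterior ∝ prior × likelihood, so P(k | x) ∝ w_k f_k(x); normalise over all components.
Evaluate each component's likelihood at the observed value:
  p_1 = (1/(1.4·√(2π)))·exp(−(0.7−0.3)²/(2·1.4²)) = 0.284959·exp(-0.04082) = 0.273562
  p_2 = (1/(1.3·√(2π)))·exp(−(0.7−0.9)²/(2·1.3²)) = 0.306879·exp(-0.01183) = 0.303268
  p_3 = (1/(1.3·√(2π)))·exp(−(0.7−5.3)²/(2·1.3²)) = 0.306879·exp(-6.26036) = 0.000586312
Prior × likelihood for each component:
  w_1·p_1 = 0.11 × 0.273562 = 0.0300918
  w_2·p_2 = 0.44 × 0.303268 = 0.133438
  w_3·p_3 = 0.45 × 0.000586312 = 0.000263841
Marginal: 0.0300918 + 0.133438 + 0.000263841 = 0.163794
P(Component 1 | the observation) = 0.0300918 / 0.163794 ≈ 0.1837

0.1837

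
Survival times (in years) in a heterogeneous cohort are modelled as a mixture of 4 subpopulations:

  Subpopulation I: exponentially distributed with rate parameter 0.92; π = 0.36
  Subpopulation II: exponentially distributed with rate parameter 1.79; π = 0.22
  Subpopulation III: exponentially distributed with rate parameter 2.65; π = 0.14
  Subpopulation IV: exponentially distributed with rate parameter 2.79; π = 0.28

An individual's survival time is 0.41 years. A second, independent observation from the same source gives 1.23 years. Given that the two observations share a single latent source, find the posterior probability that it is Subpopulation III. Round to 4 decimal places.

0.0910

P(component k | x) = π_k·f_k(x) / marginal(x), where marginal(x) = Σ_j π_j·f_j(x).
Since both observations come from the same component, the likelihood for component k is f_k(x₁)·f_k(x₂).
  f_I = [0.630917] × [0.296715] = 0.187203
  f_II = [0.859259] × [0.198001] = 0.170134
  f_III = [0.894098] × [0.10178] = 0.0910014
  f_IV = [0.888822] × [0.0902061] = 0.0801771
Weight by the priors:
  π_I·f_I = 0.36 × 0.187203 = 0.067393
  π_II·f_II = 0.22 × 0.170134 = 0.0374295
  π_III·f_III = 0.14 × 0.0910014 = 0.0127402
  π_IV·f_IV = 0.28 × 0.0801771 = 0.0224496
Sum: 0.067393 + 0.0374295 + 0.0127402 + 0.0224496 = 0.140012
P(Subpopulation III | data) = 0.0127402 / 0.140012 ≈ 0.0910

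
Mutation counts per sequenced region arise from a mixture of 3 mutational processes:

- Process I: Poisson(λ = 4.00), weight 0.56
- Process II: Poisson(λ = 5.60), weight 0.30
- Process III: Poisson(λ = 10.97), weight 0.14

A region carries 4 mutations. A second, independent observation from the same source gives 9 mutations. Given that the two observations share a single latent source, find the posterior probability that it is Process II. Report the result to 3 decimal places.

P(component k | x) = w_k·f_k(x) / marginal(x), where marginal(x) = Σ_j w_j·f_j(x).
Since both observations come from the same component, the likelihood for component k is f_k(x₁)·f_k(x₂).
  p_I = [e^(−4.00)·4.00^4/4! = 0.195367] × [0.0132312] = 0.00258494
  p_II = [e^(−5.60)·5.60^4/4! = 0.151528] × [0.0551925] = 0.00836319
  p_III = [e^(−10.97)·10.97^4/4! = 0.010385] × [0.109115] = 0.00113316
Weight by the priors:
  w_I·p_I = 0.56 × 0.00258494 = 0.00144756
  w_II·p_II = 0.30 × 0.00836319 = 0.00250896
  w_III·p_III = 0.14 × 0.00113316 = 0.000158642
Sum: 0.00144756 + 0.00250896 + 0.000158642 = 0.00411516
So the posterior for Process II is 0.00250896 / 0.00411516 ≈ 0.610.

0.610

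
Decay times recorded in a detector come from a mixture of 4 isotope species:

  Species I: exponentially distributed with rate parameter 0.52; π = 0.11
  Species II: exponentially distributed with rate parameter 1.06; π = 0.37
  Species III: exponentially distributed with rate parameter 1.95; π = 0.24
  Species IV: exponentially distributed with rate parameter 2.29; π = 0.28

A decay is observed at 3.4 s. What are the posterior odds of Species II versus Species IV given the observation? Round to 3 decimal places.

Posterior odds = (π_i f_i(x)) / (π_j f_j(x)); the normalising sum cancels.
Component likelihoods at x = 3.4 s:
  L_I = 0.52·e^(−0.52·3.4) = 0.52·e^(−1.7680) = 0.0887505
  L_II = 1.06·e^(−1.06·3.4) = 1.06·e^(−3.6040) = 0.0288475
  L_III = 1.95·e^(−1.95·3.4) = 1.95·e^(−6.6300) = 0.00257432
  L_IV = 2.29·e^(−2.29·3.4) = 2.29·e^(−7.7860) = 0.000951522
0.0106736 / 0.000266426 ≈ 40.062

40.062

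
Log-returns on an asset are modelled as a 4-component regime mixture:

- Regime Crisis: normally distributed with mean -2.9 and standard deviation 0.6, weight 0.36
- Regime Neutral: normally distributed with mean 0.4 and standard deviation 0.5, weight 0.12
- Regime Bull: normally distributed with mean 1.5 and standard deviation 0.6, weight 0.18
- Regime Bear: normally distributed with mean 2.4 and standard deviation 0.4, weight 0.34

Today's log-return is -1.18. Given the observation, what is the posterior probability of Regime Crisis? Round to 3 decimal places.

0.857

Posterior ∝ prior × likelihood, so P(k | x) ∝ π_k f_k(x); normalise over all components.
Normal densities:
  f_Crisis = 0.0109217
  f_Neutral = 0.00541495
  f_Bull = 3.09336e-05
  f_Bear = 4.02544e-18
Prior × likelihood for each component:
  π_Crisis·f_Crisis = 0.36 × 0.0109217 = 0.00393182
  π_Neutral·f_Neutral = 0.12 × 0.00541495 = 0.000649794
  π_Bull·f_Bull = 0.18 × 3.09336e-05 = 5.56804e-06
  π_Bear·f_Bear = 0.34 × 4.02544e-18 = 1.36865e-18
Sum: 0.00393182 + 0.000649794 + 5.56804e-06 + 1.36865e-18 = 0.00458718
P(Regime Crisis | the observation) = 0.00393182 / 0.00458718 ≈ 0.857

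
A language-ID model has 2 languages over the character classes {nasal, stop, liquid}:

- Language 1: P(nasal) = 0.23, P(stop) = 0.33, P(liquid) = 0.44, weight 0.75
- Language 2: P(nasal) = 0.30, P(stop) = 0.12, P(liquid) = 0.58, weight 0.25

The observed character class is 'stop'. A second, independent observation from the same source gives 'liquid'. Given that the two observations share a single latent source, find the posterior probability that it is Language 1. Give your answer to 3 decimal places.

0.862

The responsibility of component k is π_k f_k(x) divided by Σ_j π_j f_j(x).
Since both observations come from the same component, the likelihood for component k is f_k(x₁)·f_k(x₂).
  f_1 = [P(stop | comp) = 0.33] × [0.44] = 0.1452
  f_2 = [P(stop | comp) = 0.12] × [0.58] = 0.0696
Unnormalised posteriors:
  π_1·f_1 = 0.75 × 0.1452 = 0.1089
  π_2·f_2 = 0.25 × 0.0696 = 0.0174
Denominator: 0.1089 + 0.0174 = 0.1263
P(Language 1 | x₁,x₂) ≈ 0.862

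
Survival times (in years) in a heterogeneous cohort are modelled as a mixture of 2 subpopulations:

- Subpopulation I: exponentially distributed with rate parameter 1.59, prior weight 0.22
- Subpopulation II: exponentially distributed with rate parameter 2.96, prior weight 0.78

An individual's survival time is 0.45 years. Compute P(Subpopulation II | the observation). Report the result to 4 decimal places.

0.7808

Posterior ∝ prior × likelihood, so P(k | x) ∝ π_k f_k(x); normalise over all components.
Component likelihoods at x = 0.45 years:
  L_I = 1.59·e^(−1.59·0.45) = 1.59·e^(−0.7155) = 0.777427
  L_II = 2.96·e^(−2.96·0.45) = 2.96·e^(−1.3320) = 0.781289
Weight by the priors:
  π_I·L_I = 0.22 × 0.777427 = 0.171034
  π_II·L_II = 0.78 × 0.781289 = 0.609405
Sum: 0.171034 + 0.609405 = 0.780439
P(Subpopulation II | the observation) = 0.609405 / 0.780439 ≈ 0.7808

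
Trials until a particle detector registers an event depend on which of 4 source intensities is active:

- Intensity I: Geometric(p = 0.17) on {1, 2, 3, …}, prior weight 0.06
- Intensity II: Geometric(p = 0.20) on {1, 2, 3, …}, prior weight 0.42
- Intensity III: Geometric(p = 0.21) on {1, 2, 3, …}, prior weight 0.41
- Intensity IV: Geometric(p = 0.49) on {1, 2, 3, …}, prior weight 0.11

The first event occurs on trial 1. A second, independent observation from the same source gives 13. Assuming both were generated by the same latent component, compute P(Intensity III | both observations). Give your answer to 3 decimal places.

0.442

Posterior ∝ prior × likelihood, so P(k | x) ∝ P(Z=k) f_k(x); normalise over all components.
Since both observations come from the same component, the likelihood for component k is f_k(x₁)·f_k(x₂).
  L_I = [0.17·(1−0.17)^0 = 0.17·1 = 0.17] × [0.0181713] = 0.00308912
  L_II = [0.20·(1−0.20)^0 = 0.20·1 = 0.2] × [0.0137439] = 0.00274878
  L_III = [0.21·(1−0.21)^0 = 0.21·1 = 0.21] × [0.0124092] = 0.00260594
  L_IV = [0.49·(1−0.49)^0 = 0.49·1 = 0.49] × [0.000151718] = 7.4342e-05
Unnormalised posteriors:
  P(Z=I)·L_I = 0.06 × 0.00308912 = 0.000185347
  P(Z=II)·L_II = 0.42 × 0.00274878 = 0.00115449
  P(Z=III)·L_III = 0.41 × 0.00260594 = 0.00106843
  P(Z=IV)·L_IV = 0.11 × 7.4342e-05 = 8.17762e-06
Denominator: 0.000185347 + 0.00115449 + 0.00106843 + 8.17762e-06 = 0.00241645
P(Intensity III | x₁, x₂) ≈ 0.442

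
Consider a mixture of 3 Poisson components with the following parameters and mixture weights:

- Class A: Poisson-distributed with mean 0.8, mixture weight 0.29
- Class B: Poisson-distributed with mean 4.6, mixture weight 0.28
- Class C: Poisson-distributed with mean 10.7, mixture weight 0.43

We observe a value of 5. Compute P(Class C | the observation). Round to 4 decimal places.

P(component k | x) = π_k·f_k(x) / marginal(x), where marginal(x) = Σ_j π_j·f_j(x).
Poisson probabilities:
  p_A = e^(−0.8)·0.8^5/5! = 0.00122697
  p_B = e^(−4.6)·4.6^5/5! = 0.172526
  p_C = e^(−10.7)·10.7^5/5! = 0.0263504
Weight by the priors:
  π_A·p_A = 0.29 × 0.00122697 = 0.000355821
  π_B·p_B = 0.28 × 0.172526 = 0.0483071
  π_C·p_C = 0.43 × 0.0263504 = 0.0113307
Sum: 0.000355821 + 0.0483071 + 0.0113307 = 0.0599936
So the posterior for Class C is 0.0113307 / 0.0599936 ≈ 0.1889.

0.1889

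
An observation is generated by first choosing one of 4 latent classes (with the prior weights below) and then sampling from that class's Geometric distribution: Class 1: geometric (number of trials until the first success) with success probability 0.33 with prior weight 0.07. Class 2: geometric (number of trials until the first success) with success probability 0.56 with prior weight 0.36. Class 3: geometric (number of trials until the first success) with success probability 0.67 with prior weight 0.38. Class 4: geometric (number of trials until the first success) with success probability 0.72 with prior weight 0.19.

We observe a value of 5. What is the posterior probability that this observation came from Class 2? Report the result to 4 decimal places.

Apply Bayes' rule: the posterior for each component is proportional to its prior times its likelihood at x.
Evaluate each component's likelihood at the observed value:
  f_1 = 0.33·(1−0.33)^4 = 0.33·0.201511 = 0.0664987
  f_2 = 0.56·(1−0.56)^4 = 0.56·0.037481 = 0.0209893
  f_3 = 0.67·(1−0.67)^4 = 0.67·0.0118592 = 0.00794567
  f_4 = 0.72·(1−0.72)^4 = 0.72·0.00614656 = 0.00442552
Multiply by the mixture weights:
  P(Z=1)·f_1 = 0.07 × 0.0664987 = 0.00465491
  P(Z=2)·f_2 = 0.36 × 0.0209893 = 0.00755616
  P(Z=3)·f_3 = 0.38 × 0.00794567 = 0.00301935
  P(Z=4)·f_4 = 0.19 × 0.00442552 = 0.000840849
Evidence: 0.00465491 + 0.00755616 + 0.00301935 + 0.000840849 = 0.0160713
So the posterior for Class 2 is 0.00755616 / 0.0160713 ≈ 0.4702.

0.4702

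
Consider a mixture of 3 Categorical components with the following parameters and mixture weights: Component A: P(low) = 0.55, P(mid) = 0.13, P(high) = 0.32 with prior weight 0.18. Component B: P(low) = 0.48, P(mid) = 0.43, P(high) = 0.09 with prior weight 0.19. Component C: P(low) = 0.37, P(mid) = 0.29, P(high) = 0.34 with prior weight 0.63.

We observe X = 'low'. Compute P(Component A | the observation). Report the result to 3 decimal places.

Apply Bayes' rule: the posterior for each component is proportional to its prior times its likelihood at x.
Categorical probabilities:
  L_A = 0.55
  L_B = 0.48
  L_C = 0.37
Prior × likelihood for each component:
  π_A·L_A = 0.18 × 0.55 = 0.099
  π_B·L_B = 0.19 × 0.48 = 0.0912
  π_C·L_C = 0.63 × 0.37 = 0.2331
Sum: 0.099 + 0.0912 + 0.2331 = 0.4233
P(Component A | x) ≈ 0.234

0.234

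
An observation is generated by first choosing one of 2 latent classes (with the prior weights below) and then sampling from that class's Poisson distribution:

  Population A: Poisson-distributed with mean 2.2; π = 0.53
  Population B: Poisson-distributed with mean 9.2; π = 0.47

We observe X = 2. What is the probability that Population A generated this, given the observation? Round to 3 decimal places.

0.986

By Bayes' theorem, P(k | x) = π_k f_k(x) / Σ_j π_j f_j(x).
Evaluate each component's likelihood at the observed value:
  L_A = e^(−2.2)·2.2^2/2! = 0.268144
  L_B = e^(−9.2)·9.2^2/2! = 0.00427599
Unnormalised posteriors:
  π_A·L_A = 0.53 × 0.268144 = 0.142116
  π_B·L_B = 0.47 × 0.00427599 = 0.00200971
Normaliser: 0.142116 + 0.00200971 = 0.144126
Responsibility of Population A: 0.142116 / 0.144126 ≈ 0.986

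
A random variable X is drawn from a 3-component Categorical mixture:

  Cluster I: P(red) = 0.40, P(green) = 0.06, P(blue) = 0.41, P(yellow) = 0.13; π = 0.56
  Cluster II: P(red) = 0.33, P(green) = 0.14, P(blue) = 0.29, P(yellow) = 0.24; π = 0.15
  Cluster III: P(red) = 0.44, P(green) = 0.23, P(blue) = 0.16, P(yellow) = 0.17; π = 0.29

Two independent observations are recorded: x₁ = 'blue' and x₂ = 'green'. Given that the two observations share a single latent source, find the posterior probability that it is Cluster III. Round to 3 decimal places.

Posterior ∝ prior × likelihood, so P(k | x) ∝ π_k f_k(x); normalise over all components.
Since both observations come from the same component, the likelihood for component k is f_k(x₁)·f_k(x₂).
  L_I = [P(blue | comp) = 0.41] × [0.06] = 0.0246
  L_II = [P(blue | comp) = 0.29] × [0.14] = 0.0406
  L_III = [P(blue | comp) = 0.16] × [0.23] = 0.0368
Weight by the priors:
  π_I·L_I = 0.56 × 0.0246 = 0.013776
  π_II·L_II = 0.15 × 0.0406 = 0.00609
  π_III·L_III = 0.29 × 0.0368 = 0.010672
Sum: 0.013776 + 0.00609 + 0.010672 = 0.030538
P(Cluster III | x₁, x₂) = 0.010672 / 0.030538 ≈ 0.349

0.349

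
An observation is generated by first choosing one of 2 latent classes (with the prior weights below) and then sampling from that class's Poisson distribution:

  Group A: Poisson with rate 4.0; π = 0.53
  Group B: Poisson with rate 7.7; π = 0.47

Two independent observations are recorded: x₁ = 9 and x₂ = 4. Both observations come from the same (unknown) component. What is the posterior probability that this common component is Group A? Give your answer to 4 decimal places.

Apply Bayes' rule: the posterior for each component is proportional to its prior times its likelihood at x.
Since both observations come from the same component, the likelihood for component k is f_k(x₁)·f_k(x₂).
  L_A = [0.0132312] × [0.195367] = 0.00258494
  L_B = [0.118737] × [0.0663261] = 0.00787535
Prior × likelihood for each component:
  w_A·L_A = 0.53 × 0.00258494 = 0.00137002
  w_B·L_B = 0.47 × 0.00787535 = 0.00370142
Normaliser: 0.00137002 + 0.00370142 = 0.00507143
So the posterior for Group A is 0.00137002 / 0.00507143 ≈ 0.2701.

0.2701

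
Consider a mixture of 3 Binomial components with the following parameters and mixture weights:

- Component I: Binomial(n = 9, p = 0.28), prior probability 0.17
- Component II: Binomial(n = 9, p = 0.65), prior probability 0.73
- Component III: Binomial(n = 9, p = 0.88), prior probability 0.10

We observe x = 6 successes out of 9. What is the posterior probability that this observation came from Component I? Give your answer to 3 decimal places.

0.012

By Bayes' theorem, P(k | x) = P(Z=k) f_k(x) / Σ_j P(Z=j) f_j(x).
Binomial probabilities:
  p_I = C(9,6)·0.28^6·0.72^3 = 84·0.00048189·0.373248 = 0.0151086
  p_II = C(9,6)·0.65^6·0.35^3 = 84·0.0754189·0.042875 = 0.271621
  p_III = C(9,6)·0.88^6·0.12^3 = 84·0.464404·0.001728 = 0.0674092
Unnormalised posteriors:
  P(Z=I)·p_I = 0.17 × 0.0151086 = 0.00256847
  P(Z=II)·p_II = 0.73 × 0.271621 = 0.198283
  P(Z=III)·p_III = 0.10 × 0.0674092 = 0.00674092
Normaliser: 0.00256847 + 0.198283 + 0.00674092 = 0.207593
So the posterior for Component I is 0.00256847 / 0.207593 ≈ 0.012.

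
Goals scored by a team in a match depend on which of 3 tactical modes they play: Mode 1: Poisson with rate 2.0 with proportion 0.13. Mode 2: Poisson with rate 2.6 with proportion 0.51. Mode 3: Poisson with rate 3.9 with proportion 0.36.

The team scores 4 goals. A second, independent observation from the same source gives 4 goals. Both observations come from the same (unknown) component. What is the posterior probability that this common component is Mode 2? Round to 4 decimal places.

By Bayes' theorem, P(k | x) = P(Z=k) f_k(x) / Σ_j P(Z=j) f_j(x).
Since both observations come from the same component, the likelihood for component k is f_k(x₁)·f_k(x₂).
  L_1 = [e^(−2.0)·2.0^4/4! = 0.0902235] × [0.0902235] = 0.00814028
  L_2 = [e^(−2.6)·2.6^4/4! = 0.141422] × [0.141422] = 0.0200001
  L_3 = [e^(−3.9)·3.9^4/4! = 0.195119] × [0.195119] = 0.0380713
Multiply by the mixture weights:
  P(Z=1)·L_1 = 0.13 × 0.00814028 = 0.00105824
  P(Z=2)·L_2 = 0.51 × 0.0200001 = 0.0102001
  P(Z=3)·L_3 = 0.36 × 0.0380713 = 0.0137057
Denominator: 0.00105824 + 0.0102001 + 0.0137057 = 0.024964
So the posterior for Mode 2 is 0.0102001 / 0.024964 ≈ 0.4086.

0.4086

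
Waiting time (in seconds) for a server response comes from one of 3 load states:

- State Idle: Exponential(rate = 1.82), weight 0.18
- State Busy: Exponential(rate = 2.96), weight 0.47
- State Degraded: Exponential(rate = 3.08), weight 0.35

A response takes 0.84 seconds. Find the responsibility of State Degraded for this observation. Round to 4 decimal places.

0.3027

By Bayes' theorem, P(k | x) = w_k f_k(x) / Σ_j w_j f_j(x).
Component likelihoods at x = 0.84 seconds:
  p_Idle = 1.82·e^(−1.82·0.84) = 1.82·e^(−1.5288) = 0.394568
  p_Busy = 2.96·e^(−2.96·0.84) = 2.96·e^(−2.4864) = 0.246299
  p_Degraded = 3.08·e^(−3.08·0.84) = 3.08·e^(−2.5872) = 0.23171
Multiply by the mixture weights:
  w_Idle·p_Idle = 0.18 × 0.394568 = 0.0710223
  w_Busy·p_Busy = 0.47 × 0.246299 = 0.11576
  w_Degraded·p_Degraded = 0.35 × 0.23171 = 0.0810984
Sum: 0.0710223 + 0.11576 + 0.0810984 = 0.267881
P(State Degraded | the observation) ≈ 0.3027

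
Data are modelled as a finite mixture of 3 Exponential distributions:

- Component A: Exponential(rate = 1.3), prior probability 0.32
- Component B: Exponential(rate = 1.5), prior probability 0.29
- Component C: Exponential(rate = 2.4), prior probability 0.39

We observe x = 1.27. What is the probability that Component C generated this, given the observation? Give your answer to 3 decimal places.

0.235

The responsibility of component k is π_k f_k(x) divided by Σ_j π_j f_j(x).
Exponential densities:
  L_A = 0.249415
  L_B = 0.223234
  L_C = 0.113889
Unnormalised posteriors:
  π_A·L_A = 0.32 × 0.249415 = 0.0798129
  π_B·L_B = 0.29 × 0.223234 = 0.0647378
  π_C·L_C = 0.39 × 0.113889 = 0.0444167
Denominator: 0.0798129 + 0.0647378 + 0.0444167 = 0.188967
P(Component C | the observation) ≈ 0.235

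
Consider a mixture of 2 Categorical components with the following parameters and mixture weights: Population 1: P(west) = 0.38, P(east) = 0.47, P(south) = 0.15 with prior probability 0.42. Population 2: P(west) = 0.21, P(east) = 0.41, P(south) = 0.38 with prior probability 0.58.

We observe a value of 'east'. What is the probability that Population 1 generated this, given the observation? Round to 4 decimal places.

P(component k | x) = π_k·f_k(x) / marginal(x), where marginal(x) = Σ_j π_j·f_j(x).
Categorical probabilities:
  f_1 = 0.47
  f_2 = 0.41
Prior × likelihood for each component:
  π_1·f_1 = 0.42 × 0.47 = 0.1974
  π_2·f_2 = 0.58 × 0.41 = 0.2378
Evidence: 0.1974 + 0.2378 = 0.4352
Responsibility of Population 1: 0.1974 / 0.4352 ≈ 0.4536

0.4536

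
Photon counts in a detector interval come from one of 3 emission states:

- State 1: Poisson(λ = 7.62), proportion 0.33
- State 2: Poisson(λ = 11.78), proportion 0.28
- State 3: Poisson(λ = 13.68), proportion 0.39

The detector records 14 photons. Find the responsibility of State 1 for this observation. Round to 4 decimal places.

0.0593

By Bayes' theorem, P(k | x) = π_k f_k(x) / Σ_j π_j f_j(x).
Poisson probabilities:
  f_1 = e^(−7.62)·7.62^14/14! = 0.012521
  f_2 = e^(−11.78)·11.78^14/14! = 0.0870235
  f_3 = e^(−13.68)·13.68^14/14! = 0.105596
Multiply by the mixture weights:
  π_1·f_1 = 0.33 × 0.012521 = 0.00413191
  π_2·f_2 = 0.28 × 0.0870235 = 0.0243666
  π_3·f_3 = 0.39 × 0.105596 = 0.0411825
Sum: 0.00413191 + 0.0243666 + 0.0411825 = 0.069681
P(State 1 | x) ≈ 0.0593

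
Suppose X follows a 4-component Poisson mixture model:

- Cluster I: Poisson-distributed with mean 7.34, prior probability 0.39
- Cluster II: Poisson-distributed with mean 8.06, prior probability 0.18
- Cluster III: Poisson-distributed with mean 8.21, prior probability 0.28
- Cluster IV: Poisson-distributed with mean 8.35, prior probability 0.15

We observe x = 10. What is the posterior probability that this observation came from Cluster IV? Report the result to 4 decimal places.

0.1693

P(component k | x) = π_k·f_k(x) / marginal(x), where marginal(x) = Σ_j π_j·f_j(x).
Poisson probabilities:
  f_I = 0.0811851
  f_II = 0.100733
  f_III = 0.104258
  f_IV = 0.107335
Unnormalised posteriors:
  π_I·f_I = 0.39 × 0.0811851 = 0.0316622
  π_II·f_II = 0.18 × 0.100733 = 0.018132
  π_III·f_III = 0.28 × 0.104258 = 0.0291923
  π_IV·f_IV = 0.15 × 0.107335 = 0.0161003
Sum: 0.0316622 + 0.018132 + 0.0291923 + 0.0161003 = 0.0950868
So the posterior for Cluster IV is 0.0161003 / 0.0950868 ≈ 0.1693.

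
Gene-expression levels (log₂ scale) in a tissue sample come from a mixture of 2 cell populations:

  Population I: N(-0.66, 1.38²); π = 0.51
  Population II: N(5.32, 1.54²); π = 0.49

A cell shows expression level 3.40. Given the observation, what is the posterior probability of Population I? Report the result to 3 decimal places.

P(component k | x) = π_k·f_k(x) / marginal(x), where marginal(x) = Σ_j π_j·f_j(x).
Component likelihoods at x = 3.40:
  L_I = (1/(1.38·√(2π)))·exp(−(3.40−-0.66)²/(2·1.38²)) = 0.289089·exp(-4.32777) = 0.0038151
  L_II = (1/(1.54·√(2π)))·exp(−(3.40−5.32)²/(2·1.54²)) = 0.259053·exp(-0.77720) = 0.119085
Unnormalised posteriors:
  π_I·L_I = 0.51 × 0.0038151 = 0.0019457
  π_II·L_II = 0.49 × 0.119085 = 0.0583516
Evidence: 0.0019457 + 0.0583516 = 0.0602973
P(Population I | 3.40) ≈ 0.032

0.032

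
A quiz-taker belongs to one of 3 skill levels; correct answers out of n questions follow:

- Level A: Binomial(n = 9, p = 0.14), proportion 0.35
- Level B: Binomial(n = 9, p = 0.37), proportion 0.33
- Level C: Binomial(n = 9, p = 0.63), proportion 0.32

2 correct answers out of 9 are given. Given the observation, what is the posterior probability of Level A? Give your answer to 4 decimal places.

The responsibility of component k is π_k f_k(x) divided by Σ_j π_j f_j(x).
Evaluate each component's likelihood at the observed value:
  f_A = C(9,2)·0.14^2·0.86^7 = 36·0.0196·0.347928 = 0.245498
  f_B = C(9,2)·0.37^2·0.63^7 = 36·0.1369·0.0393898 = 0.194129
  f_C = C(9,2)·0.63^2·0.37^7 = 36·0.3969·0.000949319 = 0.0135642
Prior × likelihood for each component:
  π_A·f_A = 0.35 × 0.245498 = 0.0859243
  π_B·f_B = 0.33 × 0.194129 = 0.0640625
  π_C·f_C = 0.32 × 0.0135642 = 0.00434056
Marginal: 0.0859243 + 0.0640625 + 0.00434056 = 0.154327
P(Level A | x) = 0.0859243 / 0.154327 ≈ 0.5568

0.5568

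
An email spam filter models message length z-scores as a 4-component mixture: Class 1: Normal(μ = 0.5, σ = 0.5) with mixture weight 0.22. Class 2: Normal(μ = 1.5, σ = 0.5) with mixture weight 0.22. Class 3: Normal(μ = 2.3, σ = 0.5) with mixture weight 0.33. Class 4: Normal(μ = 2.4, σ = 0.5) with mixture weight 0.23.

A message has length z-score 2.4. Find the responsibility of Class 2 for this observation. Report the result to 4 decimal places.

0.0729

Apply Bayes' rule: the posterior for each component is proportional to its prior times its likelihood at x.
Component likelihoods at x = 2.4:
  p_1 = (1/(0.5·√(2π)))·exp(−(2.4−0.5)²/(2·0.5²)) = 0.797885·exp(-7.22000) = 0.000583894
  p_2 = (1/(0.5·√(2π)))·exp(−(2.4−1.5)²/(2·0.5²)) = 0.797885·exp(-1.62000) = 0.1579
  p_3 = (1/(0.5·√(2π)))·exp(−(2.4−2.3)²/(2·0.5²)) = 0.797885·exp(-0.02000) = 0.782085
  p_4 = (1/(0.5·√(2π)))·exp(−(2.4−2.4)²/(2·0.5²)) = 0.797885·exp(-0.00000) = 0.797885
Weight by the priors:
  w_1·p_1 = 0.22 × 0.000583894 = 0.000128457
  w_2·p_2 = 0.22 × 0.1579 = 0.0347381
  w_3·p_3 = 0.33 × 0.782085 = 0.258088
  w_4·p_4 = 0.23 × 0.797885 = 0.183513
Normaliser: 0.000128457 + 0.0347381 + 0.258088 + 0.183513 = 0.476468
Responsibility of Class 2: 0.0347381 / 0.476468 ≈ 0.0729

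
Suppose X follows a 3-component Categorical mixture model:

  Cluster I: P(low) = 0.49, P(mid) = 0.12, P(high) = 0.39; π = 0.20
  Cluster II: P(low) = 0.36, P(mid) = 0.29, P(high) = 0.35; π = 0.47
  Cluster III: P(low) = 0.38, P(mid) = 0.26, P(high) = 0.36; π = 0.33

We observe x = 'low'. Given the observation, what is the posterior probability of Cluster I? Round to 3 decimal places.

0.250

P(component k | x) = P(Z=k)·f_k(x) / marginal(x), where marginal(x) = Σ_j P(Z=j)·f_j(x).
Component likelihoods at x = 'low':
  f_I = 0.49
  f_II = 0.36
  f_III = 0.38
Prior × likelihood for each component:
  P(Z=I)·f_I = 0.20 × 0.49 = 0.098
  P(Z=II)·f_II = 0.47 × 0.36 = 0.1692
  P(Z=III)·f_III = 0.33 × 0.38 = 0.1254
Evidence: 0.098 + 0.1692 + 0.1254 = 0.3926
So the posterior for Cluster I is 0.098 / 0.3926 ≈ 0.250.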